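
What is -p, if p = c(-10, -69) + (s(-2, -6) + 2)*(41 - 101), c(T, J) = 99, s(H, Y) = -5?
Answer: -279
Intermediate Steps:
p = 279 (p = 99 + (-5 + 2)*(41 - 101) = 99 - 3*(-60) = 99 + 180 = 279)
-p = -1*279 = -279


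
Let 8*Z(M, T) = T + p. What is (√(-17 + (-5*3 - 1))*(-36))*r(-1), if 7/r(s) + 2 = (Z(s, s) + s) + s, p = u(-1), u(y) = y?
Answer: 1008*I*√33/17 ≈ 340.62*I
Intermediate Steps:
p = -1
Z(M, T) = -⅛ + T/8 (Z(M, T) = (T - 1)/8 = (-1 + T)/8 = -⅛ + T/8)
r(s) = 7/(-17/8 + 17*s/8) (r(s) = 7/(-2 + (((-⅛ + s/8) + s) + s)) = 7/(-2 + ((-⅛ + 9*s/8) + s)) = 7/(-2 + (-⅛ + 17*s/8)) = 7/(-17/8 + 17*s/8))
(√(-17 + (-5*3 - 1))*(-36))*r(-1) = (√(-17 + (-5*3 - 1))*(-36))*(56/(17*(-1 - 1))) = (√(-17 + (-15 - 1))*(-36))*((56/17)/(-2)) = (√(-17 - 16)*(-36))*((56/17)*(-½)) = (√(-33)*(-36))*(-28/17) = ((I*√33)*(-36))*(-28/17) = -36*I*√33*(-28/17) = 1008*I*√33/17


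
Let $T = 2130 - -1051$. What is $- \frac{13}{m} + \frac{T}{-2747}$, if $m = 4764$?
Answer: $- \frac{15189995}{13086708} \approx -1.1607$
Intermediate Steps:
$T = 3181$ ($T = 2130 + 1051 = 3181$)
$- \frac{13}{m} + \frac{T}{-2747} = - \frac{13}{4764} + \frac{3181}{-2747} = \left(-13\right) \frac{1}{4764} + 3181 \left(- \frac{1}{2747}\right) = - \frac{13}{4764} - \frac{3181}{2747} = - \frac{15189995}{13086708}$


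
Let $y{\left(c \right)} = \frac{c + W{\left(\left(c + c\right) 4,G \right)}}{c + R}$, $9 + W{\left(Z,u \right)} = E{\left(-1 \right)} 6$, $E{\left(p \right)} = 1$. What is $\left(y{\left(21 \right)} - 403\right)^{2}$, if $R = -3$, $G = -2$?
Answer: $161604$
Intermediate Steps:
$W{\left(Z,u \right)} = -3$ ($W{\left(Z,u \right)} = -9 + 1 \cdot 6 = -9 + 6 = -3$)
$y{\left(c \right)} = 1$ ($y{\left(c \right)} = \frac{c - 3}{c - 3} = \frac{-3 + c}{-3 + c} = 1$)
$\left(y{\left(21 \right)} - 403\right)^{2} = \left(1 - 403\right)^{2} = \left(-402\right)^{2} = 161604$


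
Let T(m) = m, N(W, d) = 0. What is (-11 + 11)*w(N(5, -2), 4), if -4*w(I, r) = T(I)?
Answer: 0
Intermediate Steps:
w(I, r) = -I/4
(-11 + 11)*w(N(5, -2), 4) = (-11 + 11)*(-¼*0) = 0*0 = 0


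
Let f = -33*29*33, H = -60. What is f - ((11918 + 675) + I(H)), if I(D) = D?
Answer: -44114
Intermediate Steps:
f = -31581 (f = -957*33 = -31581)
f - ((11918 + 675) + I(H)) = -31581 - ((11918 + 675) - 60) = -31581 - (12593 - 60) = -31581 - 1*12533 = -31581 - 12533 = -44114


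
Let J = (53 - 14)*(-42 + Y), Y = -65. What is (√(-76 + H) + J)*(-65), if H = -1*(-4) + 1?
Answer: 271245 - 65*I*√71 ≈ 2.7125e+5 - 547.7*I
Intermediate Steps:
H = 5 (H = 4 + 1 = 5)
J = -4173 (J = (53 - 14)*(-42 - 65) = 39*(-107) = -4173)
(√(-76 + H) + J)*(-65) = (√(-76 + 5) - 4173)*(-65) = (√(-71) - 4173)*(-65) = (I*√71 - 4173)*(-65) = (-4173 + I*√71)*(-65) = 271245 - 65*I*√71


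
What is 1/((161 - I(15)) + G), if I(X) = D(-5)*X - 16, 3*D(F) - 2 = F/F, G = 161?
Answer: 1/323 ≈ 0.0030960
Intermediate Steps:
D(F) = 1 (D(F) = ⅔ + (F/F)/3 = ⅔ + (⅓)*1 = ⅔ + ⅓ = 1)
I(X) = -16 + X (I(X) = 1*X - 16 = X - 16 = -16 + X)
1/((161 - I(15)) + G) = 1/((161 - (-16 + 15)) + 161) = 1/((161 - 1*(-1)) + 161) = 1/((161 + 1) + 161) = 1/(162 + 161) = 1/323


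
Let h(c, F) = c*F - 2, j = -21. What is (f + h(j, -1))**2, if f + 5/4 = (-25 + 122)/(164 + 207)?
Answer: 714439441/2202256 ≈ 324.41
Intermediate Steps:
h(c, F) = -2 + F*c (h(c, F) = F*c - 2 = -2 + F*c)
f = -1467/1484 (f = -5/4 + (-25 + 122)/(164 + 207) = -5/4 + 97/371 = -1467/1484 ≈ -0.98854)
(f + h(j, -1))**2 = (-1467/1484 + (-2 - 1*(-21)))**2 = (-1467/1484 + (-2 + 21))**2 = (-1467/1484 + 19)**2 = (26729/1484)**2 = 714439441/2202256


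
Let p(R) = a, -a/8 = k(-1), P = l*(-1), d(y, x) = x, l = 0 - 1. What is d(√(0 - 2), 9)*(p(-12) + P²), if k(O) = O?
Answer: 81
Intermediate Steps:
l = -1
P = 1 (P = -1*(-1) = 1)
a = 8 (a = -8*(-1) = 8)
p(R) = 8
d(√(0 - 2), 9)*(p(-12) + P²) = 9*(8 + 1²) = 9*(8 + 1) = 9*9 = 81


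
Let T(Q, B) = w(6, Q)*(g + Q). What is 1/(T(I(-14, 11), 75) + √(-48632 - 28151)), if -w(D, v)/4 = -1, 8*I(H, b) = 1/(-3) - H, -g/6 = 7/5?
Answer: -24090/69749509 - 6300*I*√1567/69749509 ≈ -0.00034538 - 0.0035755*I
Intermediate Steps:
g = -42/5 ≈ -8.4000
I(H, b) = -1/24 - H/8 (I(H, b) = (1/(-3) - H)/8 = (-⅓ - H)/8 = -1/24 - H/8)
w(D, v) = 4 (w(D, v) = -4*(-1) = 4)
T(Q, B) = -168/5 + 4*Q (T(Q, B) = 4*(-42/5 + Q) = -168/5 + 4*Q)
1/(T(I(-14, 11), 75) + √(-48632 - 28151)) = 1/((-168/5 + 4*(-1/24 - ⅛*(-14))) + √(-48632 - 28151)) = 1/((-168/5 + 4*(-1/24 + 7/4)) + √(-76783)) = 1/((-168/5 + 4*(41/24)) + 7*I*√1567) = 1/((-168/5 + 41/6) + 7*I*√1567) = 1/(-803/30 + 7*I*√1567)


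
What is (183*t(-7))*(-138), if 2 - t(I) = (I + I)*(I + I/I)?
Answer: 2070828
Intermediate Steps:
t(I) = 2 - 2*I*(1 + I) (t(I) = 2 - (I + I)*(I + I/I) = 2 - 2*I*(I + 1) = 2 - 2*I*(1 + I))
(183*t(-7))*(-138) = (183*(2 - 2*(-7) - 2*(-7)²))*(-138) = (183*(2 + 14 - 2*49))*(-138) = (183*(2 + 14 - 98))*(-138) = (183*(-82))*(-138) = -15006*(-138) = 2070828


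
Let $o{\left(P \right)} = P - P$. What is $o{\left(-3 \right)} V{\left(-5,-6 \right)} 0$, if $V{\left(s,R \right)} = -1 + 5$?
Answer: $0$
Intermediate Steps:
$V{\left(s,R \right)} = 4$
$o{\left(P \right)} = 0$
$o{\left(-3 \right)} V{\left(-5,-6 \right)} 0 = 0 \cdot 4 \cdot 0 = 0 \cdot 0 = 0$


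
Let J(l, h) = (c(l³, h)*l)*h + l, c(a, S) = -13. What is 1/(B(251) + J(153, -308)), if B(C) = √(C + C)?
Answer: 612765/375480944723 - √502/375480944723 ≈ 1.6319e-6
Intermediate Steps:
B(C) = √2*√C (B(C) = √(2*C) = √2*√C)
J(l, h) = l - 13*h*l (J(l, h) = (-13*l)*h + l = -13*h*l + l = l - 13*h*l)
1/(B(251) + J(153, -308)) = 1/(√2*√251 + 153*(1 - 13*(-308))) = 1/(√502 + 153*(1 + 4004)) = 1/(√502 + 153*4005) = 1/(√502 + 612765) = 1/(612765 + √502)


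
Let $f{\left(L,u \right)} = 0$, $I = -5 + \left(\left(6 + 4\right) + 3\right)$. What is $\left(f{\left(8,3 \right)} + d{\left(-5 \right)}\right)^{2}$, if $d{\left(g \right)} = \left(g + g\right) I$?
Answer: $6400$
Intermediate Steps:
$I = 8$ ($I = -5 + \left(10 + 3\right) = -5 + 13 = 8$)
$d{\left(g \right)} = 16 g$ ($d{\left(g \right)} = \left(g + g\right) 8 = 2 g 8 = 16 g$)
$\left(f{\left(8,3 \right)} + d{\left(-5 \right)}\right)^{2} = \left(0 + 16 \left(-5\right)\right)^{2} = \left(0 - 80\right)^{2} = \left(-80\right)^{2} = 6400$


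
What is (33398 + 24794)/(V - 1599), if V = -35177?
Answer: -7274/4597 ≈ -1.5823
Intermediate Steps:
(33398 + 24794)/(V - 1599) = (33398 + 24794)/(-35177 - 1599) = 58192/(-36776) = 58192*(-1/36776) = -7274/4597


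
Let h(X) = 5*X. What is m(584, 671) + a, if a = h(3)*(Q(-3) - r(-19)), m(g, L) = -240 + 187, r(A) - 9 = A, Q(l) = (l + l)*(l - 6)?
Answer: 907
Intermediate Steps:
Q(l) = 2*l*(-6 + l) (Q(l) = (2*l)*(-6 + l) = 2*l*(-6 + l))
r(A) = 9 + A
m(g, L) = -53
a = 960 (a = (5*3)*(2*(-3)*(-6 - 3) - (9 - 19)) = 15*(2*(-3)*(-9) - 1*(-10)) = 15*(54 + 10) = 15*64 = 960)
m(584, 671) + a = -53 + 960 = 907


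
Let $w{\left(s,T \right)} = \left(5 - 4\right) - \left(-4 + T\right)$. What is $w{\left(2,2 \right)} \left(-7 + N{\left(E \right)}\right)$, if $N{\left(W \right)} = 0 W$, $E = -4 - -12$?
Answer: $-21$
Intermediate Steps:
$w{\left(s,T \right)} = 5 - T$ ($w{\left(s,T \right)} = 1 - \left(-4 + T\right) = 5 - T$)
$E = 8$ ($E = -4 + 12 = 8$)
$N{\left(W \right)} = 0$
$w{\left(2,2 \right)} \left(-7 + N{\left(E \right)}\right) = \left(5 - 2\right) \left(-7 + 0\right) = \left(5 - 2\right) \left(-7\right) = 3 \left(-7\right) = -21$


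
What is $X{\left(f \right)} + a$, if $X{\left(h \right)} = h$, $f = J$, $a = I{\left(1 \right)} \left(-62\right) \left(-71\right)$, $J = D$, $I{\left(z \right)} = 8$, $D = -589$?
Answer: $34627$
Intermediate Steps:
$J = -589$
$a = 35216$ ($a = 8 \left(-62\right) \left(-71\right) = \left(-496\right) \left(-71\right) = 35216$)
$f = -589$
$X{\left(f \right)} + a = -589 + 35216 = 34627$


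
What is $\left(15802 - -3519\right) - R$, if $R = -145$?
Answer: $19466$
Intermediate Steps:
$\left(15802 - -3519\right) - R = \left(15802 - -3519\right) - -145 = \left(15802 + 3519\right) + 145 = 19321 + 145 = 19466$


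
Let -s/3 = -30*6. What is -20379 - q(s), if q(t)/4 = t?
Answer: -22539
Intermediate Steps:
s = 540 (s = -(-90)*6 = -3*(-180) = 540)
q(t) = 4*t
-20379 - q(s) = -20379 - 4*540 = -20379 - 1*2160 = -20379 - 2160 = -22539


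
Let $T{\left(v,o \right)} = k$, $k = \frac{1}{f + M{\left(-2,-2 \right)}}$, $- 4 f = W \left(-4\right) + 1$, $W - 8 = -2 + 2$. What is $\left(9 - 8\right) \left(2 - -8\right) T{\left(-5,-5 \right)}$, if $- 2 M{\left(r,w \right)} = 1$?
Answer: $\frac{40}{29} \approx 1.3793$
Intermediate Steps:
$M{\left(r,w \right)} = - \frac{1}{2}$ ($M{\left(r,w \right)} = \left(- \frac{1}{2}\right) 1 = - \frac{1}{2}$)
$W = 8$ ($W = 8 + \left(-2 + 2\right) = 8 + 0 = 8$)
$f = \frac{31}{4}$ ($f = - \frac{8 \left(-4\right) + 1}{4} = - \frac{-32 + 1}{4} = \left(- \frac{1}{4}\right) \left(-31\right) = \frac{31}{4} \approx 7.75$)
$k = \frac{4}{29}$ ($k = \frac{1}{\frac{31}{4} - \frac{1}{2}} = \frac{1}{\frac{29}{4}} = \frac{4}{29} \approx 0.13793$)
$T{\left(v,o \right)} = \frac{4}{29}$
$\left(9 - 8\right) \left(2 - -8\right) T{\left(-5,-5 \right)} = \left(9 - 8\right) \left(2 - -8\right) \frac{4}{29} = 1 \left(2 + 8\right) \frac{4}{29} = 1 \cdot 10 \cdot \frac{4}{29} = 10 \cdot \frac{4}{29} = \frac{40}{29}$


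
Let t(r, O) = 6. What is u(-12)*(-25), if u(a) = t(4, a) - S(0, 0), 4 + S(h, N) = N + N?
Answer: -250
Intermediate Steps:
S(h, N) = -4 + 2*N (S(h, N) = -4 + (N + N) = -4 + 2*N)
u(a) = 10 (u(a) = 6 - (-4 + 2*0) = 6 - (-4 + 0) = 6 - 1*(-4) = 6 + 4 = 10)
u(-12)*(-25) = 10*(-25) = -250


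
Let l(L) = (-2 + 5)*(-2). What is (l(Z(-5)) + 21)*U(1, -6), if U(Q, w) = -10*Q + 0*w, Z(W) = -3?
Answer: -150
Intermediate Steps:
U(Q, w) = -10*Q (U(Q, w) = -10*Q + 0 = -10*Q)
l(L) = -6 (l(L) = 3*(-2) = -6)
(l(Z(-5)) + 21)*U(1, -6) = (-6 + 21)*(-10*1) = 15*(-10) = -150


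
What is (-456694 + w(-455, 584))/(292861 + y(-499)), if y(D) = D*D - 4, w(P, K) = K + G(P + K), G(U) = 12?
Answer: -228049/270929 ≈ -0.84173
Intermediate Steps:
w(P, K) = 12 + K (w(P, K) = K + 12 = 12 + K)
y(D) = -4 + D² (y(D) = D² - 4 = -4 + D²)
(-456694 + w(-455, 584))/(292861 + y(-499)) = (-456694 + (12 + 584))/(292861 + (-4 + (-499)²)) = (-456694 + 596)/(292861 + (-4 + 249001)) = -456098/(292861 + 248997) = -456098/541858 = -456098*1/541858 = -228049/270929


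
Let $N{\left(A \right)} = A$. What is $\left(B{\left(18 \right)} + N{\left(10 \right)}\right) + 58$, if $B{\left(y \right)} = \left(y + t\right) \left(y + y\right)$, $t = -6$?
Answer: $500$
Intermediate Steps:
$B{\left(y \right)} = 2 y \left(-6 + y\right)$ ($B{\left(y \right)} = \left(y - 6\right) \left(y + y\right) = \left(-6 + y\right) 2 y = 2 y \left(-6 + y\right)$)
$\left(B{\left(18 \right)} + N{\left(10 \right)}\right) + 58 = \left(2 \cdot 18 \left(-6 + 18\right) + 10\right) + 58 = \left(2 \cdot 18 \cdot 12 + 10\right) + 58 = \left(432 + 10\right) + 58 = 442 + 58 = 500$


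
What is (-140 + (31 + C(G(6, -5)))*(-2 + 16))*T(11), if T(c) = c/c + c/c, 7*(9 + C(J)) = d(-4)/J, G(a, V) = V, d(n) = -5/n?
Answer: 335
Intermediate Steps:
C(J) = -9 + 5/(28*J) (C(J) = -9 + ((-5/(-4))/J)/7 = -9 + ((-5*(-1/4))/J)/7 = -9 + (5/(4*J))/7 = -9 + 5/(28*J))
T(c) = 2 (T(c) = 1 + 1 = 2)
(-140 + (31 + C(G(6, -5)))*(-2 + 16))*T(11) = (-140 + (31 + (-9 + (5/28)/(-5)))*(-2 + 16))*2 = (-140 + (31 + (-9 + (5/28)*(-1/5)))*14)*2 = (-140 + (31 + (-9 - 1/28))*14)*2 = (-140 + (31 - 253/28)*14)*2 = (-140 + (615/28)*14)*2 = (-140 + 615/2)*2 = (335/2)*2 = 335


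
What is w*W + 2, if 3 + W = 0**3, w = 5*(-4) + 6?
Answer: 44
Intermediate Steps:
w = -14 (w = -20 + 6 = -14)
W = -3 (W = -3 + 0**3 = -3 + 0 = -3)
w*W + 2 = -14*(-3) + 2 = 42 + 2 = 44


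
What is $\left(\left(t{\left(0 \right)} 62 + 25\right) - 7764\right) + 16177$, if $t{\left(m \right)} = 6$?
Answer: $8810$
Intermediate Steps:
$\left(\left(t{\left(0 \right)} 62 + 25\right) - 7764\right) + 16177 = \left(\left(6 \cdot 62 + 25\right) - 7764\right) + 16177 = \left(\left(372 + 25\right) - 7764\right) + 16177 = \left(397 - 7764\right) + 16177 = -7367 + 16177 = 8810$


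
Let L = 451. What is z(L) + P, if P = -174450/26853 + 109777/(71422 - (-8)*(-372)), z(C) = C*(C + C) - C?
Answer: 248952065466273/612660146 ≈ 4.0635e+5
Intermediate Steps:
z(C) = -C + 2*C² (z(C) = C*(2*C) - C = 2*C² - C = -C + 2*C²)
P = -2997520973/612660146 (P = -174450*1/26853 + 109777/(71422 - 1*2976) = -58150/8951 + 109777/(71422 - 2976) = -58150/8951 + 109777/68446 = -2997520973/612660146 ≈ -4.8926)
z(L) + P = 451*(-1 + 2*451) - 2997520973/612660146 = 451*(-1 + 902) - 2997520973/612660146 = 451*901 - 2997520973/612660146 = 406351 - 2997520973/612660146 = 248952065466273/612660146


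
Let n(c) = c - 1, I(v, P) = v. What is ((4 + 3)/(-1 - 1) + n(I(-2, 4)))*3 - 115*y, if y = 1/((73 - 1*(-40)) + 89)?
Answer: -2027/101 ≈ -20.069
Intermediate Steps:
n(c) = -1 + c
y = 1/202 (y = 1/((73 + 40) + 89) = 1/(113 + 89) = 1/202 ≈ 0.0049505)
((4 + 3)/(-1 - 1) + n(I(-2, 4)))*3 - 115*y = ((4 + 3)/(-1 - 1) + (-1 - 2))*3 - 115*1/202 = (7/(-2) - 3)*3 - 115/202 = (7*(-½) - 3)*3 - 115/202 = (-7/2 - 3)*3 - 115/202 = -13/2*3 - 115/202 = -39/2 - 115/202 = -2027/101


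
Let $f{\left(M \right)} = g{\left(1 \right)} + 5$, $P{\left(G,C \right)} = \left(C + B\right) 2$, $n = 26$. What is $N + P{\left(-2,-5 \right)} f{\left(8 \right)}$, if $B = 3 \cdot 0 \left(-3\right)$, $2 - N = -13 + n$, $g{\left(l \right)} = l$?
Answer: $-71$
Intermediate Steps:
$N = -11$ ($N = 2 - \left(-13 + 26\right) = 2 - 13 = -11$)
$B = 0$ ($B = 0 \left(-3\right) = 0$)
$P{\left(G,C \right)} = 2 C$ ($P{\left(G,C \right)} = \left(C + 0\right) 2 = C 2 = 2 C$)
$f{\left(M \right)} = 6$ ($f{\left(M \right)} = 1 + 5 = 6$)
$N + P{\left(-2,-5 \right)} f{\left(8 \right)} = -11 + 2 \left(-5\right) 6 = -11 - 60 = -71$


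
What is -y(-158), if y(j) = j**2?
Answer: -24964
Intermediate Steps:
-y(-158) = -1*(-158)**2 = -1*24964 = -24964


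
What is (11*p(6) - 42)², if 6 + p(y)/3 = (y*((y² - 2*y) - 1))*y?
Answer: 733543056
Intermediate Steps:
p(y) = -18 + 3*y²*(-1 + y² - 2*y) (p(y) = -18 + 3*((y*((y² - 2*y) - 1))*y) = -18 + 3*((y*(-1 + y² - 2*y))*y) = -18 + 3*(y²*(-1 + y² - 2*y)) = -18 + 3*y²*(-1 + y² - 2*y))
(11*p(6) - 42)² = (11*(-18 - 6*6³ - 3*6² + 3*6⁴) - 42)² = (11*(-18 - 6*216 - 3*36 + 3*1296) - 42)² = (11*(-18 - 1296 - 108 + 3888) - 42)² = (11*2466 - 42)² = (27126 - 42)² = 27084² = 733543056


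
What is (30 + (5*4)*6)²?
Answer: 22500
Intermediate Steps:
(30 + (5*4)*6)² = (30 + 20*6)² = (30 + 120)² = 150² = 22500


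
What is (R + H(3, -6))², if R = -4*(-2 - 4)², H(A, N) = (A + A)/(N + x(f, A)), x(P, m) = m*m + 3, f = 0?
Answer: 20449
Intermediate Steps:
x(P, m) = 3 + m² (x(P, m) = m² + 3 = 3 + m²)
H(A, N) = 2*A/(3 + N + A²) (H(A, N) = (A + A)/(N + (3 + A²)) = (2*A)/(3 + N + A²) = 2*A/(3 + N + A²))
R = -144 (R = -4*(-6)² = -4*36 = -144)
(R + H(3, -6))² = (-144 + 2*3/(3 - 6 + 3²))² = (-144 + 2*3/(3 - 6 + 9))² = (-144 + 2*3/6)² = (-144 + 2*3*(⅙))² = (-144 + 1)² = (-143)² = 20449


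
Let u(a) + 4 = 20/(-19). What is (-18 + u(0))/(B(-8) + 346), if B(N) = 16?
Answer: -219/3439 ≈ -0.063681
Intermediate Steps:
u(a) = -96/19 (u(a) = -4 + 20/(-19) = -4 + 20*(-1/19) = -4 - 20/19 = -96/19)
(-18 + u(0))/(B(-8) + 346) = (-18 - 96/19)/(16 + 346) = -438/19/362 = -438/19*1/362 = -219/3439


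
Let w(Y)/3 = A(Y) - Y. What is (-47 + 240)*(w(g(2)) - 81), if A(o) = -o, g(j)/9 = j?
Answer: -36477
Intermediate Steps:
g(j) = 9*j
w(Y) = -6*Y (w(Y) = 3*(-Y - Y) = 3*(-2*Y) = -6*Y)
(-47 + 240)*(w(g(2)) - 81) = (-47 + 240)*(-54*2 - 81) = 193*(-6*18 - 81) = 193*(-108 - 81) = 193*(-189) = -36477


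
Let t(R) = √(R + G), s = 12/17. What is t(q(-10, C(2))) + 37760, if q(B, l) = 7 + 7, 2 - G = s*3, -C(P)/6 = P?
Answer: 37760 + 2*√1003/17 ≈ 37764.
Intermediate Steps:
C(P) = -6*P
s = 12/17 (s = 12*(1/17) = 12/17 ≈ 0.70588)
G = -2/17 (G = 2 - 12*3/17 = 2 - 1*36/17 = 2 - 36/17 = -2/17 ≈ -0.11765)
q(B, l) = 14
t(R) = √(-2/17 + R) (t(R) = √(R - 2/17) = √(-2/17 + R))
t(q(-10, C(2))) + 37760 = √(-34 + 289*14)/17 + 37760 = √(-34 + 4046)/17 + 37760 = √4012/17 + 37760 = (2*√1003)/17 + 37760 = 2*√1003/17 + 37760 = 37760 + 2*√1003/17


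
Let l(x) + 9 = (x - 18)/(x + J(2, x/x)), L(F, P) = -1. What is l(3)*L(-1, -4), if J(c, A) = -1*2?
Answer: 24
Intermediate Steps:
J(c, A) = -2
l(x) = -9 + (-18 + x)/(-2 + x) (l(x) = -9 + (x - 18)/(x - 2) = -9 + (-18 + x)/(-2 + x))
l(3)*L(-1, -4) = -8*3/(-2 + 3)*(-1) = -8*3/1*(-1) = -8*3*1*(-1) = -24*(-1) = 24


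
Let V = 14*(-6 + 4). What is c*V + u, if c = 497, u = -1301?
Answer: -15217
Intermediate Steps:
V = -28 (V = 14*(-2) = -28)
c*V + u = 497*(-28) - 1301 = -13916 - 1301 = -15217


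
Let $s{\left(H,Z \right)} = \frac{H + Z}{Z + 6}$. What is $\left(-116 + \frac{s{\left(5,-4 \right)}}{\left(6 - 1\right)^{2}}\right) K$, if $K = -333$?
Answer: $\frac{1931067}{50} \approx 38621.0$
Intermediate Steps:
$s{\left(H,Z \right)} = \frac{H + Z}{6 + Z}$
$\left(-116 + \frac{s{\left(5,-4 \right)}}{\left(6 - 1\right)^{2}}\right) K = \left(-116 + \frac{\frac{1}{6 - 4} \left(5 - 4\right)}{\left(6 - 1\right)^{2}}\right) \left(-333\right) = \left(-116 + \frac{\frac{1}{2} \cdot 1}{5^{2}}\right) \left(-333\right) = \left(-116 + \frac{\frac{1}{2} \cdot 1}{25}\right) \left(-333\right) = \left(-116 + \frac{1}{2} \cdot \frac{1}{25}\right) \left(-333\right) = \left(-116 + \frac{1}{50}\right) \left(-333\right) = \left(- \frac{5799}{50}\right) \left(-333\right) = \frac{1931067}{50}$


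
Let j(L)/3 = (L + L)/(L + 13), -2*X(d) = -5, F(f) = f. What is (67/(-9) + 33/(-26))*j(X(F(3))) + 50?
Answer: 50255/1209 ≈ 41.567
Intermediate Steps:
X(d) = 5/2 (X(d) = -½*(-5) = 5/2)
j(L) = 6*L/(13 + L) (j(L) = 3*((L + L)/(L + 13)) = 3*((2*L)/(13 + L)) = 3*(2*L/(13 + L)) = 6*L/(13 + L))
(67/(-9) + 33/(-26))*j(X(F(3))) + 50 = (67/(-9) + 33/(-26))*(6*(5/2)/(13 + 5/2)) + 50 = (67*(-⅑) + 33*(-1/26))*(6*(5/2)/(31/2)) + 50 = (-67/9 - 33/26)*(6*(5/2)*(2/31)) + 50 = -2039/234*30/31 + 50 = -10195/1209 + 50 = 50255/1209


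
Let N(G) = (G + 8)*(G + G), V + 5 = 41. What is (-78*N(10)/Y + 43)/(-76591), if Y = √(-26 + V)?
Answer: -43/76591 + 2808*√10/76591 ≈ 0.11537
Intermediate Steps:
V = 36 (V = -5 + 41 = 36)
N(G) = 2*G*(8 + G) (N(G) = (8 + G)*(2*G) = 2*G*(8 + G))
Y = √10 (Y = √(-26 + 36) = √10 ≈ 3.1623)
(-78*N(10)/Y + 43)/(-76591) = (-78*2*10*(8 + 10)/(√10) + 43)/(-76591) = (-78*2*10*18*√10/10 + 43)*(-1/76591) = (-28080*√10/10 + 43)*(-1/76591) = (-2808*√10 + 43)*(-1/76591) = (43 - 2808*√10)*(-1/76591) = -43/76591 + 2808*√10/76591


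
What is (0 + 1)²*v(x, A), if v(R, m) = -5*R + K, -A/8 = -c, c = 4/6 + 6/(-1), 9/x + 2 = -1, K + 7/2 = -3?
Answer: 17/2 ≈ 8.5000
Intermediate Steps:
K = -13/2 (K = -7/2 - 3 = -13/2 ≈ -6.5000)
x = -3 (x = 9/(-2 - 1) = 9/(-3) = 9*(-⅓) = -3)
c = -16/3 (c = 4*(⅙) + 6*(-1) = ⅔ - 6 = -16/3 ≈ -5.3333)
A = -128/3 (A = -(-8)*(-16)/3 = -8*16/3 = -128/3 ≈ -42.667)
v(R, m) = -13/2 - 5*R (v(R, m) = -5*R - 13/2 = -13/2 - 5*R)
(0 + 1)²*v(x, A) = (0 + 1)²*(-13/2 - 5*(-3)) = 1²*(-13/2 + 15) = 1*(17/2) = 17/2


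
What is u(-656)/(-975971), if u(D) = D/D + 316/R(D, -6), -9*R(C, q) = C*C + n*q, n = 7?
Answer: -213725/209977232737 ≈ -1.0178e-6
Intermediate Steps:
R(C, q) = -7*q/9 - C²/9 (R(C, q) = -(C*C + 7*q)/9 = -(C² + 7*q)/9 = -7*q/9 - C²/9)
u(D) = 1 + 316/(14/3 - D²/9) (u(D) = D/D + 316/(-7/9*(-6) - D²/9) = 1 + 316/(14/3 - D²/9))
u(-656)/(-975971) = ((-2886 + (-656)²)/(-42 + (-656)²))/(-975971) = ((-2886 + 430336)/(-42 + 430336))*(-1/975971) = (427450/430294)*(-1/975971) = ((1/430294)*427450)*(-1/975971) = (213725/215147)*(-1/975971) = -213725/209977232737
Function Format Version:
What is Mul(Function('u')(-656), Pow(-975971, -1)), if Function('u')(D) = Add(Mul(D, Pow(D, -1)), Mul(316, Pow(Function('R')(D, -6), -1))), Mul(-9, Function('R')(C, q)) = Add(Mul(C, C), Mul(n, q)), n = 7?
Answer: Rational(-213725, 209977232737) ≈ -1.0178e-6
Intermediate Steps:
Function('R')(C, q) = Add(Mul(Rational(-7, 9), q), Mul(Rational(-1, 9), Pow(C, 2))) (Function('R')(C, q) = Mul(Rational(-1, 9), Add(Mul(C, C), Mul(7, q))) = Mul(Rational(-1, 9), Add(Pow(C, 2), Mul(7, q))) = Add(Mul(Rational(-7, 9), q), Mul(Rational(-1, 9), Pow(C, 2))))
Function('u')(D) = Add(1, Mul(316, Pow(Add(Rational(14, 3), Mul(Rational(-1, 9), Pow(D, 2))), -1))) (Function('u')(D) = Add(Mul(D, Pow(D, -1)), Mul(316, Pow(Add(Mul(Rational(-7, 9), -6), Mul(Rational(-1, 9), Pow(D, 2))), -1))) = Add(1, Mul(316, Pow(Add(Rational(14, 3), Mul(Rational(-1, 9), Pow(D, 2))), -1))))
Mul(Function('u')(-656), Pow(-975971, -1)) = Mul(Mul(Pow(Add(-42, Pow(-656, 2)), -1), Add(-2886, Pow(-656, 2))), Pow(-975971, -1)) = Mul(Mul(Pow(Add(-42, 430336), -1), Add(-2886, 430336)), Rational(-1, 975971)) = Mul(Mul(Pow(430294, -1), 427450), Rational(-1, 975971)) = Mul(Mul(Rational(1, 430294), 427450), Rational(-1, 975971)) = Mul(Rational(213725, 215147), Rational(-1, 975971)) = Rational(-213725, 209977232737)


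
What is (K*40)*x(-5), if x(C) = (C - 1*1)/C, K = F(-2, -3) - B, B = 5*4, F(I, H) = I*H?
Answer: -672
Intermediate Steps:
F(I, H) = H*I
B = 20
K = -14 (K = -3*(-2) - 1*20 = 6 - 20 = -14)
x(C) = (-1 + C)/C (x(C) = (C - 1)/C = (-1 + C)/C)
(K*40)*x(-5) = (-14*40)*((-1 - 5)/(-5)) = -(-112)*(-6) = -560*6/5 = -672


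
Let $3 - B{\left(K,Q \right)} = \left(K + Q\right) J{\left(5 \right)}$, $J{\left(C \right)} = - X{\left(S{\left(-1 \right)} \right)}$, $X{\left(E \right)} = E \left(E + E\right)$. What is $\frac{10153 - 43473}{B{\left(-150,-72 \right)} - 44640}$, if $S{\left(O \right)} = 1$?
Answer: $\frac{33320}{45081} \approx 0.73911$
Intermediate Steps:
$X{\left(E \right)} = 2 E^{2}$ ($X{\left(E \right)} = E 2 E = 2 E^{2}$)
$J{\left(C \right)} = -2$ ($J{\left(C \right)} = - 2 \cdot 1^{2} = - 2 \cdot 1 = \left(-1\right) 2 = -2$)
$B{\left(K,Q \right)} = 3 + 2 K + 2 Q$ ($B{\left(K,Q \right)} = 3 - \left(K + Q\right) \left(-2\right) = 3 - \left(- 2 K - 2 Q\right) = 3 + \left(2 K + 2 Q\right) = 3 + 2 K + 2 Q$)
$\frac{10153 - 43473}{B{\left(-150,-72 \right)} - 44640} = \frac{10153 - 43473}{\left(3 + 2 \left(-150\right) + 2 \left(-72\right)\right) - 44640} = - \frac{33320}{\left(3 - 300 - 144\right) - 44640} = - \frac{33320}{-441 - 44640} = - \frac{33320}{-45081} = \left(-33320\right) \left(- \frac{1}{45081}\right) = \frac{33320}{45081}$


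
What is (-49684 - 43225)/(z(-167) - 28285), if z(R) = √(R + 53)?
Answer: 2627931065/800041339 + 92909*I*√114/800041339 ≈ 3.2847 + 0.0012399*I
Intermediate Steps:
z(R) = √(53 + R)
(-49684 - 43225)/(z(-167) - 28285) = (-49684 - 43225)/(√(53 - 167) - 28285) = -92909/(√(-114) - 28285) = -92909/(I*√114 - 28285) = -92909/(-28285 + I*√114)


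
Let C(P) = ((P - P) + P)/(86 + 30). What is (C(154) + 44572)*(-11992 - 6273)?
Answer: -47219646045/58 ≈ -8.1413e+8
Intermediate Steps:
C(P) = P/116 (C(P) = (0 + P)/116 = P*(1/116) = P/116)
(C(154) + 44572)*(-11992 - 6273) = ((1/116)*154 + 44572)*(-11992 - 6273) = (77/58 + 44572)*(-18265) = (2585253/58)*(-18265) = -47219646045/58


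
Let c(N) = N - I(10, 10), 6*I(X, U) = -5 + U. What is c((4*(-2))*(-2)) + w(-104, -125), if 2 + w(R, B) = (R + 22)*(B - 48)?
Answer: 85195/6 ≈ 14199.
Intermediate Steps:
I(X, U) = -⅚ + U/6 (I(X, U) = (-5 + U)/6 = -⅚ + U/6)
c(N) = -⅚ + N (c(N) = N - (-⅚ + (⅙)*10) = N - (-⅚ + 5/3) = N - 1*⅚ = N - ⅚ = -⅚ + N)
w(R, B) = -2 + (-48 + B)*(22 + R) (w(R, B) = -2 + (R + 22)*(B - 48) = -2 + (22 + R)*(-48 + B) = -2 + (-48 + B)*(22 + R))
c((4*(-2))*(-2)) + w(-104, -125) = (-⅚ + (4*(-2))*(-2)) + (-1058 - 48*(-104) + 22*(-125) - 125*(-104)) = (-⅚ - 8*(-2)) + (-1058 + 4992 - 2750 + 13000) = (-⅚ + 16) + 14184 = 91/6 + 14184 = 85195/6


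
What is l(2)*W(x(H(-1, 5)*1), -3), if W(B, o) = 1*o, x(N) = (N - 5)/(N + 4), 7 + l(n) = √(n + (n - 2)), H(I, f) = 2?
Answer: 21 - 3*√2 ≈ 16.757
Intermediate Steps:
l(n) = -7 + √(-2 + 2*n) (l(n) = -7 + √(n + (n - 2)) = -7 + √(n + (-2 + n)) = -7 + √(-2 + 2*n))
x(N) = (-5 + N)/(4 + N)
W(B, o) = o
l(2)*W(x(H(-1, 5)*1), -3) = (-7 + √(-2 + 2*2))*(-3) = (-7 + √(-2 + 4))*(-3) = (-7 + √2)*(-3) = 21 - 3*√2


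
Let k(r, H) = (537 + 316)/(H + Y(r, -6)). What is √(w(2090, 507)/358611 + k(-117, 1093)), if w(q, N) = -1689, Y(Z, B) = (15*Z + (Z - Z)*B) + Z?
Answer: 3*I*√1059528604810786/93119323 ≈ 1.0487*I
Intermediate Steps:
Y(Z, B) = 16*Z (Y(Z, B) = (15*Z + 0*B) + Z = (15*Z + 0) + Z = 15*Z + Z = 16*Z)
k(r, H) = 853/(H + 16*r) (k(r, H) = (537 + 316)/(H + 16*r) = 853/(H + 16*r))
√(w(2090, 507)/358611 + k(-117, 1093)) = √(-1689/358611 + 853/(1093 + 16*(-117))) = √(-1689*1/358611 + 853/(1093 - 1872)) = √(-563/119537 + 853/(-779)) = √(-563/119537 + 853*(-1/779)) = √(-563/119537 - 853/779) = √(-102403638/93119323) = 3*I*√1059528604810786/93119323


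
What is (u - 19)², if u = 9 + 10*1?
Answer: 0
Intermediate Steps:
u = 19 (u = 9 + 10 = 19)
(u - 19)² = (19 - 19)² = 0² = 0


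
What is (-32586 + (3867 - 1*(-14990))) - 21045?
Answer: -34774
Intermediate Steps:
(-32586 + (3867 - 1*(-14990))) - 21045 = (-32586 + (3867 + 14990)) - 21045 = (-32586 + 18857) - 21045 = -13729 - 21045 = -34774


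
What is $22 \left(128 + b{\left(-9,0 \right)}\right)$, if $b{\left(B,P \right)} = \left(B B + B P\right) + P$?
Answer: $4598$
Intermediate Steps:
$b{\left(B,P \right)} = P + B^{2} + B P$ ($b{\left(B,P \right)} = \left(B^{2} + B P\right) + P = P + B^{2} + B P$)
$22 \left(128 + b{\left(-9,0 \right)}\right) = 22 \left(128 + \left(0 + \left(-9\right)^{2} - 0\right)\right) = 22 \left(128 + \left(0 + 81 + 0\right)\right) = 22 \left(128 + 81\right) = 22 \cdot 209 = 4598$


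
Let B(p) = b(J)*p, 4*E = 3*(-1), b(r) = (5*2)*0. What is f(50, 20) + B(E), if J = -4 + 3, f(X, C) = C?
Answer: 20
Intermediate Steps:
J = -1
b(r) = 0 (b(r) = 10*0 = 0)
E = -¾ (E = (3*(-1))/4 = (¼)*(-3) = -¾ ≈ -0.75000)
B(p) = 0 (B(p) = 0*p = 0)
f(50, 20) + B(E) = 20 + 0 = 20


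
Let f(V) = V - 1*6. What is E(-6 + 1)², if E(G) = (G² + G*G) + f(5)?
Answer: 2401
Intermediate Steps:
f(V) = -6 + V (f(V) = V - 6 = -6 + V)
E(G) = -1 + 2*G² (E(G) = (G² + G*G) + (-6 + 5) = (G² + G²) - 1 = 2*G² - 1 = -1 + 2*G²)
E(-6 + 1)² = (-1 + 2*(-6 + 1)²)² = (-1 + 2*(-5)²)² = (-1 + 2*25)² = (-1 + 50)² = 49² = 2401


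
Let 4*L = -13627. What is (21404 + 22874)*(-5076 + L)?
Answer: -751198409/2 ≈ -3.7560e+8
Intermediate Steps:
L = -13627/4 (L = (¼)*(-13627) = -13627/4 ≈ -3406.8)
(21404 + 22874)*(-5076 + L) = (21404 + 22874)*(-5076 - 13627/4) = 44278*(-33931/4) = -751198409/2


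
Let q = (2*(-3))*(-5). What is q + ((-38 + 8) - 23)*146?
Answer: -7708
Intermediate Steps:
q = 30 (q = -6*(-5) = 30)
q + ((-38 + 8) - 23)*146 = 30 + ((-38 + 8) - 23)*146 = 30 + (-30 - 23)*146 = 30 - 53*146 = 30 - 7738 = -7708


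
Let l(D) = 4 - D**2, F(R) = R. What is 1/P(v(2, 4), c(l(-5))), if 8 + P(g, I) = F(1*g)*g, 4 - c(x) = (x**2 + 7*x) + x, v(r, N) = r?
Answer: -1/4 ≈ -0.25000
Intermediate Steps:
c(x) = 4 - x**2 - 8*x (c(x) = 4 - ((x**2 + 7*x) + x) = 4 - (x**2 + 8*x) = 4 + (-x**2 - 8*x) = 4 - x**2 - 8*x)
P(g, I) = -8 + g**2 (P(g, I) = -8 + (1*g)*g = -8 + g*g = -8 + g**2)
1/P(v(2, 4), c(l(-5))) = 1/(-8 + 2**2) = 1/(-8 + 4) = 1/(-4) = -1/4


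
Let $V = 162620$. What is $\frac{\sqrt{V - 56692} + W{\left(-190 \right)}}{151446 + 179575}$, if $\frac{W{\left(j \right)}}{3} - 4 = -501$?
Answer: $- \frac{1491}{331021} + \frac{2 \sqrt{26482}}{331021} \approx -0.003521$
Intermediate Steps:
$W{\left(j \right)} = -1491$ ($W{\left(j \right)} = 12 + 3 \left(-501\right) = 12 - 1503 = -1491$)
$\frac{\sqrt{V - 56692} + W{\left(-190 \right)}}{151446 + 179575} = \frac{\sqrt{162620 - 56692} - 1491}{151446 + 179575} = \frac{\sqrt{105928} - 1491}{331021} = \left(2 \sqrt{26482} - 1491\right) \frac{1}{331021} = \left(-1491 + 2 \sqrt{26482}\right) \frac{1}{331021} = - \frac{1491}{331021} + \frac{2 \sqrt{26482}}{331021}$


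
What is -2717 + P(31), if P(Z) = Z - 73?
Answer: -2759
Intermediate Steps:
P(Z) = -73 + Z
-2717 + P(31) = -2717 + (-73 + 31) = -2717 - 42 = -2759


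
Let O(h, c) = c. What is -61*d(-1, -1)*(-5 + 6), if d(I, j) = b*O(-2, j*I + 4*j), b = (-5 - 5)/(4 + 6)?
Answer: -183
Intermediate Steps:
b = -1 (b = -10/10 = -10*⅒ = -1)
d(I, j) = -4*j - I*j (d(I, j) = -(j*I + 4*j) = -(I*j + 4*j) = -(4*j + I*j) = -4*j - I*j)
-61*d(-1, -1)*(-5 + 6) = -61*(-1*(-1)*(4 - 1))*(-5 + 6) = -61*(-1*(-1)*3) = -183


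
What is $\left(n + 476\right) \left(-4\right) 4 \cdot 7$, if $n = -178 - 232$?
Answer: $-7392$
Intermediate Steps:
$n = -410$
$\left(n + 476\right) \left(-4\right) 4 \cdot 7 = \left(-410 + 476\right) \left(-4\right) 4 \cdot 7 = 66 \left(\left(-16\right) 7\right) = 66 \left(-112\right) = -7392$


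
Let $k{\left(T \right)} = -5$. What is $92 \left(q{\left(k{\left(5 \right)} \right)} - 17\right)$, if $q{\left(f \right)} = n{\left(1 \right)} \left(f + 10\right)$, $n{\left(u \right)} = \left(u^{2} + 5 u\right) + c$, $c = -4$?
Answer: $-644$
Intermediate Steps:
$n{\left(u \right)} = -4 + u^{2} + 5 u$ ($n{\left(u \right)} = \left(u^{2} + 5 u\right) - 4 = -4 + u^{2} + 5 u$)
$q{\left(f \right)} = 20 + 2 f$ ($q{\left(f \right)} = \left(-4 + 1^{2} + 5 \cdot 1\right) \left(f + 10\right) = \left(-4 + 1 + 5\right) \left(10 + f\right) = 2 \left(10 + f\right) = 20 + 2 f$)
$92 \left(q{\left(k{\left(5 \right)} \right)} - 17\right) = 92 \left(\left(20 + 2 \left(-5\right)\right) - 17\right) = 92 \left(\left(20 - 10\right) - 17\right) = 92 \left(10 - 17\right) = 92 \left(-7\right) = -644$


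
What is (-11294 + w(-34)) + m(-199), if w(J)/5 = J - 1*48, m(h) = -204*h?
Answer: 28892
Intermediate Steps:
w(J) = -240 + 5*J (w(J) = 5*(J - 1*48) = 5*(J - 48) = 5*(-48 + J) = -240 + 5*J)
(-11294 + w(-34)) + m(-199) = (-11294 + (-240 + 5*(-34))) - 204*(-199) = (-11294 + (-240 - 170)) + 40596 = (-11294 - 410) + 40596 = -11704 + 40596 = 28892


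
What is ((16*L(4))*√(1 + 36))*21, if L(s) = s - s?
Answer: 0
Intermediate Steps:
L(s) = 0
((16*L(4))*√(1 + 36))*21 = ((16*0)*√(1 + 36))*21 = (0*√37)*21 = 0*21 = 0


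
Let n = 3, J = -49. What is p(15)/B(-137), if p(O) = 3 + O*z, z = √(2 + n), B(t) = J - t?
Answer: 3/88 + 15*√5/88 ≈ 0.41524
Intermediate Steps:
B(t) = -49 - t
z = √5 (z = √(2 + 3) = √5 ≈ 2.2361)
p(O) = 3 + O*√5
p(15)/B(-137) = (3 + 15*√5)/(-49 - 1*(-137)) = (3 + 15*√5)/(-49 + 137) = (3 + 15*√5)/88 = (3 + 15*√5)*(1/88) = 3/88 + 15*√5/88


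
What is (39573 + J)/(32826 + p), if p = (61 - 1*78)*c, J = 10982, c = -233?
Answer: 50555/36787 ≈ 1.3743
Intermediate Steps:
p = 3961 (p = (61 - 1*78)*(-233) = (61 - 78)*(-233) = -17*(-233) = 3961)
(39573 + J)/(32826 + p) = (39573 + 10982)/(32826 + 3961) = 50555/36787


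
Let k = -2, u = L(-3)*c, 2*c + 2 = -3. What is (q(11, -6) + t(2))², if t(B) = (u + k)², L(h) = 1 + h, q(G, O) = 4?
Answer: 169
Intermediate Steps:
c = -5/2 (c = -1 + (½)*(-3) = -1 - 3/2 = -5/2 ≈ -2.5000)
u = 5 (u = (1 - 3)*(-5/2) = -2*(-5/2) = 5)
t(B) = 9 (t(B) = (5 - 2)² = 3² = 9)
(q(11, -6) + t(2))² = (4 + 9)² = 13² = 169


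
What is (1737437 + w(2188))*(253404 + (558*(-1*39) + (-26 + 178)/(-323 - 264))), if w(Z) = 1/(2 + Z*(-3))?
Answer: 775122275765113643/1925947 ≈ 4.0246e+11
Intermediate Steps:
w(Z) = 1/(2 - 3*Z)
(1737437 + w(2188))*(253404 + (558*(-1*39) + (-26 + 178)/(-323 - 264))) = (1737437 - 1/(-2 + 3*2188))*(253404 + (558*(-1*39) + (-26 + 178)/(-323 - 264))) = (1737437 - 1/(-2 + 6564))*(253404 + (558*(-39) + 152/(-587))) = (1737437 - 1/6562)*(253404 + (-21762 + 152*(-1/587))) = (1737437 - 1*1/6562)*(253404 + (-21762 - 152/587)) = (1737437 - 1/6562)*(253404 - 12774446/587) = (11401061593/6562)*(135973702/587) = 775122275765113643/1925947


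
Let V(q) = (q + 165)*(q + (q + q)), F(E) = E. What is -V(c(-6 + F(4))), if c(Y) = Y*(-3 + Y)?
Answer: -5250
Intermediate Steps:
V(q) = 3*q*(165 + q) (V(q) = (165 + q)*(q + 2*q) = (165 + q)*(3*q) = 3*q*(165 + q))
-V(c(-6 + F(4))) = -3*(-6 + 4)*(-3 + (-6 + 4))*(165 + (-6 + 4)*(-3 + (-6 + 4))) = -3*(-2*(-3 - 2))*(165 - 2*(-3 - 2)) = -3*(-2*(-5))*(165 - 2*(-5)) = -3*10*(165 + 10) = -3*10*175 = -1*5250 = -5250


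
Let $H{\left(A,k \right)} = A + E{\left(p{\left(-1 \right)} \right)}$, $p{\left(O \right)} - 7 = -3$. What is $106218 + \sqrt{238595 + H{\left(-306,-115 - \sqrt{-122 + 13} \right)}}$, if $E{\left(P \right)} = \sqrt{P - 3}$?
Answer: $106218 + 13 \sqrt{1410} \approx 1.0671 \cdot 10^{5}$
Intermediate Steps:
$p{\left(O \right)} = 4$ ($p{\left(O \right)} = 7 - 3 = 4$)
$E{\left(P \right)} = \sqrt{-3 + P}$
$H{\left(A,k \right)} = 1 + A$ ($H{\left(A,k \right)} = A + \sqrt{-3 + 4} = A + \sqrt{1} = A + 1 = 1 + A$)
$106218 + \sqrt{238595 + H{\left(-306,-115 - \sqrt{-122 + 13} \right)}} = 106218 + \sqrt{238595 + \left(1 - 306\right)} = 106218 + \sqrt{238595 - 305} = 106218 + \sqrt{238290} = 106218 + 13 \sqrt{1410}$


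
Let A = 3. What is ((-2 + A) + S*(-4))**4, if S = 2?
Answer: 2401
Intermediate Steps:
((-2 + A) + S*(-4))**4 = ((-2 + 3) + 2*(-4))**4 = (1 - 8)**4 = (-7)**4 = 2401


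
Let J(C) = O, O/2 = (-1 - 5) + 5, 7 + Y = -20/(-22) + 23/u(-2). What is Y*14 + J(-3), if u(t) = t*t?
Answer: -149/22 ≈ -6.7727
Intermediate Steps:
u(t) = t²
Y = -15/44 (Y = -7 + (-20/(-22) + 23/((-2)²)) = -7 + (-20*(-1/22) + 23/4) = -7 + (10/11 + 23*(¼)) = -7 + (10/11 + 23/4) = -7 + 293/44 = -15/44 ≈ -0.34091)
O = -2 (O = 2*((-1 - 5) + 5) = 2*(-6 + 5) = 2*(-1) = -2)
J(C) = -2
Y*14 + J(-3) = -15/44*14 - 2 = -105/22 - 2 = -149/22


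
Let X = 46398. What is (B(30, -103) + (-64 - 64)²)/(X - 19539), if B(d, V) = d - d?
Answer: 16384/26859 ≈ 0.61000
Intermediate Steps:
B(d, V) = 0
(B(30, -103) + (-64 - 64)²)/(X - 19539) = (0 + (-64 - 64)²)/(46398 - 19539) = (0 + (-128)²)/26859 = (0 + 16384)*(1/26859) = 16384*(1/26859) = 16384/26859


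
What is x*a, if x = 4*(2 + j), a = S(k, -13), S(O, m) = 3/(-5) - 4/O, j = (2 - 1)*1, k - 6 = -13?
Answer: -12/35 ≈ -0.34286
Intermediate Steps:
k = -7 (k = 6 - 13 = -7)
j = 1 (j = 1*1 = 1)
S(O, m) = -⅗ - 4/O (S(O, m) = 3*(-⅕) - 4/O = -⅗ - 4/O)
a = -1/35 (a = -⅗ - 4/(-7) = -⅗ - 4*(-⅐) = -⅗ + 4/7 = -1/35 ≈ -0.028571)
x = 12 (x = 4*(2 + 1) = 4*3 = 12)
x*a = 12*(-1/35) = -12/35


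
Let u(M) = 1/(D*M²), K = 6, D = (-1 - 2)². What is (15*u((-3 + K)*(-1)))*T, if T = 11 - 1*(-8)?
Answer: 95/27 ≈ 3.5185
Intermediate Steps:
D = 9 (D = (-3)² = 9)
T = 19 (T = 11 + 8 = 19)
u(M) = 1/(9*M²)
(15*u((-3 + K)*(-1)))*T = (15*(1/(9*((-3 + 6)*(-1))²)))*19 = (15*(1/(9*(3*(-1))²)))*19 = (15*((⅑)/(-3)²))*19 = (15*((⅑)*(⅑)))*19 = (15*(1/81))*19 = (5/27)*19 = 95/27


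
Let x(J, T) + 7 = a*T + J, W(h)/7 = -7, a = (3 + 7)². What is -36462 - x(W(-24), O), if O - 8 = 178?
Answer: -55006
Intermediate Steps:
O = 186 (O = 8 + 178 = 186)
a = 100 (a = 10² = 100)
W(h) = -49 (W(h) = 7*(-7) = -49)
x(J, T) = -7 + J + 100*T (x(J, T) = -7 + (100*T + J) = -7 + (J + 100*T) = -7 + J + 100*T)
-36462 - x(W(-24), O) = -36462 - (-7 - 49 + 100*186) = -36462 - (-7 - 49 + 18600) = -36462 - 1*18544 = -36462 - 18544 = -55006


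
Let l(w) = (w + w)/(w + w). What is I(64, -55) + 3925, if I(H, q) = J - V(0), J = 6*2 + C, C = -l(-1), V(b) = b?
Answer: 3936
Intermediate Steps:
l(w) = 1 (l(w) = (2*w)/((2*w)) = (2*w)*(1/(2*w)) = 1)
C = -1 (C = -1*1 = -1)
J = 11 (J = 6*2 - 1 = 12 - 1 = 11)
I(H, q) = 11 (I(H, q) = 11 - 1*0 = 11 + 0 = 11)
I(64, -55) + 3925 = 11 + 3925 = 3936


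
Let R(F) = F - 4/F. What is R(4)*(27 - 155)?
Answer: -384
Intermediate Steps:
R(4)*(27 - 155) = (4 - 4/4)*(27 - 155) = (4 - 4*1/4)*(-128) = (4 - 1)*(-128) = 3*(-128) = -384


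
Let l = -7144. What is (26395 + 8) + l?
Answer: 19259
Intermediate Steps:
(26395 + 8) + l = (26395 + 8) - 7144 = 26403 - 7144 = 19259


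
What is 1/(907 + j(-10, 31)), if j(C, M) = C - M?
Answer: 1/866 ≈ 0.0011547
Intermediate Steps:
1/(907 + j(-10, 31)) = 1/(907 + (-10 - 1*31)) = 1/(907 + (-10 - 31)) = 1/(907 - 41) = 1/866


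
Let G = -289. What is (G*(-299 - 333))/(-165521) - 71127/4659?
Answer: -4207989733/257054113 ≈ -16.370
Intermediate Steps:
(G*(-299 - 333))/(-165521) - 71127/4659 = -289*(-299 - 333)/(-165521) - 71127/4659 = -289*(-632)*(-1/165521) - 71127*1/4659 = 182648*(-1/165521) - 23709/1553 = -182648/165521 - 23709/1553 = -4207989733/257054113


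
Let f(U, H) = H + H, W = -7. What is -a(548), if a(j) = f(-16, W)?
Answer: 14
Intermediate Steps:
f(U, H) = 2*H
a(j) = -14 (a(j) = 2*(-7) = -14)
-a(548) = -1*(-14) = 14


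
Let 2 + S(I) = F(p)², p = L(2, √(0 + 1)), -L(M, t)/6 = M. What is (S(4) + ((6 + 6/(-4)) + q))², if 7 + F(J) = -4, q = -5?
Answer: 56169/4 ≈ 14042.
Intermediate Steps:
L(M, t) = -6*M
p = -12 (p = -6*2 = -12)
F(J) = -11 (F(J) = -7 - 4 = -11)
S(I) = 119 (S(I) = -2 + (-11)² = -2 + 121 = 119)
(S(4) + ((6 + 6/(-4)) + q))² = (119 + ((6 + 6/(-4)) - 5))² = (119 + ((6 + 6*(-¼)) - 5))² = (119 + ((6 - 3/2) - 5))² = (119 + (9/2 - 5))² = (119 - ½)² = (237/2)² = 56169/4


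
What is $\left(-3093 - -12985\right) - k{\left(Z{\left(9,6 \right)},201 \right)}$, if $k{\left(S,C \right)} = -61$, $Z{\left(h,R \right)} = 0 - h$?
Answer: $9953$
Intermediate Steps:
$Z{\left(h,R \right)} = - h$
$\left(-3093 - -12985\right) - k{\left(Z{\left(9,6 \right)},201 \right)} = \left(-3093 - -12985\right) - -61 = \left(-3093 + 12985\right) + 61 = 9892 + 61 = 9953$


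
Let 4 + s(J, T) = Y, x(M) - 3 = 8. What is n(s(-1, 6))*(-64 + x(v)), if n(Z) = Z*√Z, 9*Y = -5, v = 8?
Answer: 2173*I*√41/27 ≈ 515.33*I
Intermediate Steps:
x(M) = 11 (x(M) = 3 + 8 = 11)
Y = -5/9 (Y = (⅑)*(-5) = -5/9 ≈ -0.55556)
s(J, T) = -41/9 (s(J, T) = -4 - 5/9 = -41/9)
n(Z) = Z^(3/2)
n(s(-1, 6))*(-64 + x(v)) = (-41/9)^(3/2)*(-64 + 11) = -41*I*√41/27*(-53) = 2173*I*√41/27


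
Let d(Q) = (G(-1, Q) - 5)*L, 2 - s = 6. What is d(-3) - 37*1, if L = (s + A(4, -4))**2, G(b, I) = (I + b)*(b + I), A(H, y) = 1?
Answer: 62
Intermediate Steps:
G(b, I) = (I + b)**2 (G(b, I) = (I + b)*(I + b) = (I + b)**2)
s = -4 (s = 2 - 1*6 = 2 - 6 = -4)
L = 9 (L = (-4 + 1)**2 = (-3)**2 = 9)
d(Q) = -45 + 9*(-1 + Q)**2 (d(Q) = ((Q - 1)**2 - 5)*9 = ((-1 + Q)**2 - 5)*9 = (-5 + (-1 + Q)**2)*9 = -45 + 9*(-1 + Q)**2)
d(-3) - 37*1 = (-45 + 9*(-1 - 3)**2) - 37*1 = (-45 + 9*(-4)**2) - 37 = (-45 + 9*16) - 37 = (-45 + 144) - 37 = 99 - 37 = 62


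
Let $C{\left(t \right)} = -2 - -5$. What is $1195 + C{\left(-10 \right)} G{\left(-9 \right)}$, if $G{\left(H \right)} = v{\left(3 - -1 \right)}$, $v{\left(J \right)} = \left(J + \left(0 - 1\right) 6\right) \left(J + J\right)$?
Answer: $1147$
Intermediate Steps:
$C{\left(t \right)} = 3$ ($C{\left(t \right)} = -2 + 5 = 3$)
$v{\left(J \right)} = 2 J \left(-6 + J\right)$ ($v{\left(J \right)} = \left(J - 6\right) 2 J = \left(-6 + J\right) 2 J = 2 J \left(-6 + J\right)$)
$G{\left(H \right)} = -16$ ($G{\left(H \right)} = 2 \left(3 - -1\right) \left(-6 + \left(3 - -1\right)\right) = 2 \left(3 + 1\right) \left(-6 + \left(3 + 1\right)\right) = 2 \cdot 4 \left(-6 + 4\right) = 2 \cdot 4 \left(-2\right) = -16$)
$1195 + C{\left(-10 \right)} G{\left(-9 \right)} = 1195 + 3 \left(-16\right) = 1195 - 48 = 1147$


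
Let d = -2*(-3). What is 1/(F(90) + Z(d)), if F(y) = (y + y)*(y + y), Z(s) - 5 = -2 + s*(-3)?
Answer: 1/32385 ≈ 3.0878e-5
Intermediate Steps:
d = 6
Z(s) = 3 - 3*s (Z(s) = 5 + (-2 + s*(-3)) = 5 + (-2 - 3*s) = 3 - 3*s)
F(y) = 4*y² (F(y) = (2*y)*(2*y) = 4*y²)
1/(F(90) + Z(d)) = 1/(4*90² + (3 - 3*6)) = 1/(4*8100 + (3 - 18)) = 1/(32400 - 15) = 1/32385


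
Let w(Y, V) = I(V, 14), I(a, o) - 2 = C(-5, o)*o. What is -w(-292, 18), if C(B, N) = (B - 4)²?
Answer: -1136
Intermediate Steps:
C(B, N) = (-4 + B)²
I(a, o) = 2 + 81*o (I(a, o) = 2 + (-4 - 5)²*o = 2 + (-9)²*o = 2 + 81*o)
w(Y, V) = 1136 (w(Y, V) = 2 + 81*14 = 2 + 1134 = 1136)
-w(-292, 18) = -1*1136 = -1136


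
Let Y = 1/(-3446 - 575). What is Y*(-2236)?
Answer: 2236/4021 ≈ 0.55608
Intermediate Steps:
Y = -1/4021 (Y = 1/(-4021) = -1/4021 ≈ -0.00024869)
Y*(-2236) = -1/4021*(-2236) = 2236/4021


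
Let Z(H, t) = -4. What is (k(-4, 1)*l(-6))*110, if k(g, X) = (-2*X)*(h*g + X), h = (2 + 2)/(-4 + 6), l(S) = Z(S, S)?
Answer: -6160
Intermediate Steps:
l(S) = -4
h = 2 (h = 4/2 = 4*(½) = 2)
k(g, X) = -2*X*(X + 2*g) (k(g, X) = (-2*X)*(2*g + X) = (-2*X)*(X + 2*g) = -2*X*(X + 2*g))
(k(-4, 1)*l(-6))*110 = (-2*1*(1 + 2*(-4))*(-4))*110 = (-2*1*(1 - 8)*(-4))*110 = (-2*1*(-7)*(-4))*110 = (14*(-4))*110 = -56*110 = -6160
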